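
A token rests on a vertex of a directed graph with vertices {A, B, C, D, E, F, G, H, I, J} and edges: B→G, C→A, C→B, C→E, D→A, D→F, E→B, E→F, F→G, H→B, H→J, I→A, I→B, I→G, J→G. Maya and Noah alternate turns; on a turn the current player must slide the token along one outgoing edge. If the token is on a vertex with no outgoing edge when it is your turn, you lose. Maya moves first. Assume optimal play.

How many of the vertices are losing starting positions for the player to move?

4

Classify positions by backward induction: terminal positions (no move available) are L. From any other position, the mover wins iff some move reaches an L.
Every edge goes from a vertex to one that appears earlier in the order G, A, B, F, E, C, D, J, H, I, so processing vertices in that order labels each vertex after all of its successors.
G: no outgoing edge → L
A: no outgoing edge → L
B: W (go to G, an L position)
F: W (go to G, an L position)
E: L (options F(W), B(W) are all W)
C: W (go to E, an L position)
D: W (go to A, an L position)
J: W (go to G, an L position)
H: L (options J(W), B(W) are all W)
I: W (go to A, an L position)
The L vertices are A, E, G, H; that is 4 in all.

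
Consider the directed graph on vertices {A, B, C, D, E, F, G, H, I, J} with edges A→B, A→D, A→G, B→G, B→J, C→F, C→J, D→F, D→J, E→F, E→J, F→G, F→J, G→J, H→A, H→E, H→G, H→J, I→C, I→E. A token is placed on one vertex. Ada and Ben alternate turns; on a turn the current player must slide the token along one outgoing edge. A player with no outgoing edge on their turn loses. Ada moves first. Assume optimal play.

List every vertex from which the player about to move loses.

Classify positions by backward induction: terminal positions (no move available) are L. From any other position, the mover wins iff some move reaches an L.
Every edge goes from a vertex to one that appears earlier in the order J, G, F, D, B, E, C, A, I, H, so processing vertices in that order labels each vertex after all of its successors.
J: no outgoing edge → L
G: can move to J, which is L ⇒ W
F: can move to J, which is L ⇒ W
D: can move to J, which is L ⇒ W
B: can move to J, which is L ⇒ W
E: can move to J, which is L ⇒ W
C: can move to J, which is L ⇒ W
A: moves to B(W), D(W), G(W); every one is W ⇒ L
I: moves to C(W), E(W); every one is W ⇒ L
H: can move to A, which is L ⇒ W
Reading off the rows marked L gives the requested list; there are 3 such vertices.

A, I, J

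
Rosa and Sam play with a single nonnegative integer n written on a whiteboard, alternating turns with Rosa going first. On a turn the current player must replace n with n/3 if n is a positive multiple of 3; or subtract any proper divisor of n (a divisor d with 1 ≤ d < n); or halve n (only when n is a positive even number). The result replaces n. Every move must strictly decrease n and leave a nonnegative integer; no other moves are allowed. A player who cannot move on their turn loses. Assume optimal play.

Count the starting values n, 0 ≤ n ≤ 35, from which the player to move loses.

14

Label each position W (a win for the player to move) or L (a loss). A position with no legal move is L; any other position is W exactly when some move reaches an L, and L when every move reaches a W.
n=0: no move → L
n=1: no move → L
n=2: reaches L-position 1 → W
n=3: reaches L-position 1 → W
n=4: only reaches 2(W), 3(W), all W → L
n=5: reaches L-position 4 → W
n=6: reaches L-position 4 → W
n=7: only reaches 6(W), which is W → L
n=8: reaches L-position 4 → W
n=9: only reaches 3(W), 6(W), 8(W), all W → L
n=10: reaches L-position 9 → W
n=11: only reaches 10(W), which is W → L
n=12: reaches L-position 4 → W
n=13: only reaches 12(W), which is W → L
n=14: reaches L-position 7 → W
n=15: only reaches 5(W), 10(W), 12(W), 14(W), all W → L
n=16: reaches L-position 15 → W
n=17: only reaches 16(W), which is W → L
n=18: reaches L-position 9 → W
n=19: only reaches 18(W), which is W → L
n=20: reaches L-position 15 → W
n=21: reaches L-position 7 → W
n=22: reaches L-position 11 → W
n=23: only reaches 22(W), which is W → L
n=24: reaches L-position 23 → W
n=25: only reaches 20(W), 24(W), all W → L
n=26: reaches L-position 13 → W
n=27: reaches L-position 9 → W
n=28: only reaches 14(W), 21(W), 24(W), 26(W), 27(W), all W → L
n=29: reaches L-position 28 → W
n=30: reaches L-position 15 → W
n=31: only reaches 30(W), which is W → L
n=32: reaches L-position 28 → W
n=33: reaches L-position 11 → W
n=34: reaches L-position 17 → W
n=35: reaches L-position 28 → W
L entries with 0 ≤ n ≤ 35: n = 0, 1, 4, 7, 9, 11, 13, 15, 17, 19, 23, 25, 28, 31; that makes 14.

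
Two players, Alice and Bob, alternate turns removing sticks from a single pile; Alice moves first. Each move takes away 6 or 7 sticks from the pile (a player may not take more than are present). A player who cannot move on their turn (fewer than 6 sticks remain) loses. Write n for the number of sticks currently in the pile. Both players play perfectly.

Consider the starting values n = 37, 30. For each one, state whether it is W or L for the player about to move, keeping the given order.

37: W, 30: L

Compute win/loss labels from the base case upward. A position with no move is L. Any other position is W if it can reach an L in one move, else L.
n=0: no move → L
n=1: no move → L
n=2: no move → L
n=3: no move → L
n=4: no move → L
n=5: no move → L
n=6: can move to 0, which is L ⇒ W
n=7: can move to 1, which is L ⇒ W
n=8: can move to 2, which is L ⇒ W
n=9: can move to 3, which is L ⇒ W
n=10: can move to 4, which is L ⇒ W
n=11: can move to 5, which is L ⇒ W
n=12: can move to 5, which is L ⇒ W
n=13: moves to 7(W), 6(W); every one is W ⇒ L
n=14: moves to 8(W), 7(W); every one is W ⇒ L
n=15: moves to 9(W), 8(W); every one is W ⇒ L
n=16: moves to 10(W), 9(W); every one is W ⇒ L
n=17: moves to 11(W), 10(W); every one is W ⇒ L
n=18: moves to 12(W), 11(W); every one is W ⇒ L
n=19: can move to 13, which is L ⇒ W
n=20: can move to 14, which is L ⇒ W
n=21: can move to 15, which is L ⇒ W
n=22: can move to 16, which is L ⇒ W
n=23: can move to 17, which is L ⇒ W
n=24: can move to 18, which is L ⇒ W
n=25: can move to 18, which is L ⇒ W
n=26: moves to 20(W), 19(W); every one is W ⇒ L
n=27: moves to 21(W), 20(W); every one is W ⇒ L
n=28: moves to 22(W), 21(W); every one is W ⇒ L
n=29: moves to 23(W), 22(W); every one is W ⇒ L
n=30: moves to 24(W), 23(W); every one is W ⇒ L
n=31: moves to 25(W), 24(W); every one is W ⇒ L
n=32: can move to 26, which is L ⇒ W
n=33: can move to 27, which is L ⇒ W
n=34: can move to 28, which is L ⇒ W
n=35: can move to 29, which is L ⇒ W
n=36: can move to 30, which is L ⇒ W
n=37: can move to 31, which is L ⇒ W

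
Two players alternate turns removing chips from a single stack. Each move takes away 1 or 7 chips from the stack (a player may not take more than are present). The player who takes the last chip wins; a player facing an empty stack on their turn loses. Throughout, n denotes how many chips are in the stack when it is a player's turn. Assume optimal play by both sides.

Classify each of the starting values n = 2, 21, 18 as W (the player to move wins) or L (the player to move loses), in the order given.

Use the standard recursion: the mover loses at a terminal position; elsewhere, the mover wins exactly when some move hands the opponent an L position.
n=0: no move → L
n=1: reaches L-position 0 → W
n=2: only reaches 1(W), which is W → L
n=3: reaches L-position 2 → W
n=4: only reaches 3(W), which is W → L
n=5: reaches L-position 4 → W
n=6: only reaches 5(W), which is W → L
n=7: reaches L-position 6 → W
n=8: only reaches 7(W), 1(W), all W → L
n=9: reaches L-position 8 → W
n=10: only reaches 9(W), 3(W), all W → L
n=11: reaches L-position 10 → W
n=12: only reaches 11(W), 5(W), all W → L
n=13: reaches L-position 12 → W
n=14: only reaches 13(W), 7(W), all W → L
n=15: reaches L-position 14 → W
n=16: only reaches 15(W), 9(W), all W → L
n=17: reaches L-position 16 → W
n=18: only reaches 17(W), 11(W), all W → L
n=19: reaches L-position 18 → W
n=20: only reaches 19(W), 13(W), all W → L
n=21: reaches L-position 20 → W

2: L, 21: W, 18: L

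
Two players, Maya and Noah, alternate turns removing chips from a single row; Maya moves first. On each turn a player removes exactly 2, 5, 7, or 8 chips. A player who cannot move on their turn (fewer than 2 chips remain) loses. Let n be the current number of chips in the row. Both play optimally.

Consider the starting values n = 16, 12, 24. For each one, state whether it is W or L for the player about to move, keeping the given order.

16: W, 12: W, 24: L

Compute win/loss labels from the base case upward. A position with no move is L. Any other position is W if it can reach an L in one move, else L.
n=0: no move → L
n=1: no move → L
n=2: can move to 0, which is L ⇒ W
n=3: can move to 1, which is L ⇒ W
n=4: the only move is to 2(W), a W ⇒ L
n=5: can move to 0, which is L ⇒ W
n=6: can move to 4, which is L ⇒ W
n=7: can move to 0, which is L ⇒ W
n=8: can move to 1, which is L ⇒ W
n=9: can move to 4, which is L ⇒ W
n=10: moves to 8(W), 5(W), 3(W), 2(W); every one is W ⇒ L
n=11: can move to 4, which is L ⇒ W
n=12: can move to 10, which is L ⇒ W
n=13: moves to 11(W), 8(W), 6(W), 5(W); every one is W ⇒ L
n=14: moves to 12(W), 9(W), 7(W), 6(W); every one is W ⇒ L
n=15: can move to 13, which is L ⇒ W
n=16: can move to 14, which is L ⇒ W
n=17: can move to 10, which is L ⇒ W
n=18: can move to 13, which is L ⇒ W
n=19: can move to 14, which is L ⇒ W
n=20: can move to 13, which is L ⇒ W
n=21: can move to 14, which is L ⇒ W
n=22: can move to 14, which is L ⇒ W
n=23: moves to 21(W), 18(W), 16(W), 15(W); every one is W ⇒ L
n=24: moves to 22(W), 19(W), 17(W), 16(W); every one is W ⇒ L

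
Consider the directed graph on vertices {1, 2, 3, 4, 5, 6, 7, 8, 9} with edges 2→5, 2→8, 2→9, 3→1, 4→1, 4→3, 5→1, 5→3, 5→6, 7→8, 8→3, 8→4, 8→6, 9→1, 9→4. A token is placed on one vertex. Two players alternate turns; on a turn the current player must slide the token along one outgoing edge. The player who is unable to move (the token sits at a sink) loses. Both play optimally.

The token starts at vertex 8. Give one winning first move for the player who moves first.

Classify positions by backward induction: terminal positions (no move available) are L. From any other position, the mover wins iff some move reaches an L.
Every edge goes from a vertex to one that appears earlier in the order 6, 1, 3, 5, 4, 8, 9, 7, 2, so processing vertices in that order labels each vertex after all of its successors.
6: no outgoing edge → L
1: no outgoing edge → L
3: can move to 1, which is L ⇒ W
5: can move to 1, which is L ⇒ W
4: can move to 1, which is L ⇒ W
8: can move to 6, which is L ⇒ W
9: can move to 1, which is L ⇒ W
7: the only move is to 8(W), a W ⇒ L
2: moves to 9(W), 8(W), 5(W); every one is W ⇒ L
From 8, the L positions reachable in one move are: 6.

Move to 6.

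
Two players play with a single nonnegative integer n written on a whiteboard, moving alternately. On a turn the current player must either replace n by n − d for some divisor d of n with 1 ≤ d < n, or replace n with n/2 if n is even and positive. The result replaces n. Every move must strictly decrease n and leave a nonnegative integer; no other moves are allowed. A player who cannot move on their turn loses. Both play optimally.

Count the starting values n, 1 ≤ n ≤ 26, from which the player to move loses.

13

Positions with no move are L. A position that does have a move is losing for the player to move precisely when every available move leads to a winning position for the opponent. Fill in the labels:
n=0: no move → L
n=1: no move → L
n=2: W (go to 1, an L position)
n=3: L (sole option 2(W) is W)
n=4: W (go to 3, an L position)
n=5: L (sole option 4(W) is W)
n=6: W (go to 3, an L position)
n=7: L (sole option 6(W) is W)
n=8: W (go to 7, an L position)
n=9: L (options 6(W), 8(W) are all W)
n=10: W (go to 5, an L position)
n=11: L (sole option 10(W) is W)
n=12: W (go to 9, an L position)
n=13: L (sole option 12(W) is W)
n=14: W (go to 7, an L position)
n=15: L (options 10(W), 12(W), 14(W) are all W)
n=16: W (go to 15, an L position)
n=17: L (sole option 16(W) is W)
n=18: W (go to 9, an L position)
n=19: L (sole option 18(W) is W)
n=20: W (go to 15, an L position)
n=21: L (options 14(W), 18(W), 20(W) are all W)
n=22: W (go to 11, an L position)
n=23: L (sole option 22(W) is W)
n=24: W (go to 21, an L position)
n=25: L (options 20(W), 24(W) are all W)
n=26: W (go to 13, an L position)
L entries with 1 ≤ n ≤ 26 (n=0 is outside the asked range and is not counted): n = 1, 3, 5, 7, 9, 11, 13, 15, 17, 19, 21, 23, 25; that makes 13.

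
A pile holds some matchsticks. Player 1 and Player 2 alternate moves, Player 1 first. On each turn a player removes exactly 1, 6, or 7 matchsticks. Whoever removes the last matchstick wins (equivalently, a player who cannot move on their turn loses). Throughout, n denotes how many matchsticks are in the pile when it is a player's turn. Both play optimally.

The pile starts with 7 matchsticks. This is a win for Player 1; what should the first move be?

Label each position W (a win for the player to move) or L (a loss). A position with no legal move is L; any other position is W exactly when some move reaches an L, and L when every move reaches a W.
n=0: no move → L
n=1: →0(L), so W
n=2: →1(W) only, which is W, so L
n=3: →2(L), so W
n=4: →3(W) only, which is W, so L
n=5: →4(L), so W
n=6: →0(L), so W
n=7: →0(L), so W
From 7, the L positions reachable in one move are: 0.

Remove 7, leaving 0.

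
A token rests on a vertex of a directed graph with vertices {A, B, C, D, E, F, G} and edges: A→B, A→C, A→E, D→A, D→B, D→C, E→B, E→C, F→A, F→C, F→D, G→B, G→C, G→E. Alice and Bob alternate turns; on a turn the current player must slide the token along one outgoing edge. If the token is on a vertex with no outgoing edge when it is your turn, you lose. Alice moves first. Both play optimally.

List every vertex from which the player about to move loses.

Work bottom-up. With no move the player to move loses. Otherwise the position is W if at least one move leads to an L position for the opponent, and L if every move leads to a W.
Every edge goes from a vertex to one that appears earlier in the order B, C, E, A, D, F, G, so processing vertices in that order labels each vertex after all of its successors.
B: no outgoing edge → L
C: no outgoing edge → L
E: W (go to C, an L position)
A: W (go to C, an L position)
D: W (go to C, an L position)
F: W (go to C, an L position)
G: W (go to C, an L position)
Reading off the rows marked L gives the requested list; there are 2 such vertices.

B, C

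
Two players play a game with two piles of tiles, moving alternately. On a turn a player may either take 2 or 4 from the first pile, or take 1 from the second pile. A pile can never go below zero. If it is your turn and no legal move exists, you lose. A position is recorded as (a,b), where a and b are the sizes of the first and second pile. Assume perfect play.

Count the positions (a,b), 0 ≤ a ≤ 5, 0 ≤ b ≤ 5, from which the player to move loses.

Use the standard recursion: the mover loses at a terminal position; elsewhere, the mover wins exactly when some move hands the opponent an L position.
Every move lowers a or b (never raises either), so fill the grid row by row in increasing a, and left to right within a row: each cell's successors are then already labelled.
      b=0  b=1  b=2  b=3  b=4  b=5
a=0:    L    W    L    W    L    W
a=1:    L    W    L    W    L    W
a=2:    W    L    W    L    W    L
a=3:    W    L    W    L    W    L
a=4:    W    W    W    W    W    W
a=5:    W    W    W    W    W    W
Cells with no legal move (terminal, hence L): (0,0), (1,0).
The remaining L cells, each justified by listing all of its moves:
(0,2): only reaches (0,1)(W), which is W → L
(0,4): only reaches (0,3)(W), which is W → L
(1,2): only reaches (1,1)(W), which is W → L
(1,4): only reaches (1,3)(W), which is W → L
(2,1): only reaches (0,1)(W), (2,0)(W), all W → L
(2,3): only reaches (0,3)(W), (2,2)(W), all W → L
(2,5): only reaches (0,5)(W), (2,4)(W), all W → L
(3,1): only reaches (1,1)(W), (3,0)(W), all W → L
(3,3): only reaches (1,3)(W), (3,2)(W), all W → L
(3,5): only reaches (1,5)(W), (3,4)(W), all W → L
Every other cell has at least one move into one of the L cells above, so it is W.
L cells per row: a=0: 3, a=1: 3, a=2: 3, a=3: 3, a=4: 0, a=5: 0; total 12.

12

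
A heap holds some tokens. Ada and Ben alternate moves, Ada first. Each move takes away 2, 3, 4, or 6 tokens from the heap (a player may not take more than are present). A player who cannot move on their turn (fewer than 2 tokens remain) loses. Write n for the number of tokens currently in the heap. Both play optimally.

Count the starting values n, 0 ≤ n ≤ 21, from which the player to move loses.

6

Use the standard recursion: the mover loses at a terminal position; elsewhere, the mover wins exactly when some move hands the opponent an L position.
n=0: no move → L
n=1: no move → L
n=2: can move to 0, which is L ⇒ W
n=3: can move to 1, which is L ⇒ W
n=4: can move to 1, which is L ⇒ W
n=5: can move to 1, which is L ⇒ W
n=6: can move to 0, which is L ⇒ W
n=7: can move to 1, which is L ⇒ W
n=8: moves to 6(W), 5(W), 4(W), 2(W); every one is W ⇒ L
n=9: moves to 7(W), 6(W), 5(W), 3(W); every one is W ⇒ L
n=10: can move to 8, which is L ⇒ W
n=11: can move to 9, which is L ⇒ W
n=12: can move to 9, which is L ⇒ W
n=13: can move to 9, which is L ⇒ W
n=14: can move to 8, which is L ⇒ W
n=15: can move to 9, which is L ⇒ W
n=16: moves to 14(W), 13(W), 12(W), 10(W); every one is W ⇒ L
n=17: moves to 15(W), 14(W), 13(W), 11(W); every one is W ⇒ L
n=18: can move to 16, which is L ⇒ W
n=19: can move to 17, which is L ⇒ W
n=20: can move to 17, which is L ⇒ W
n=21: can move to 17, which is L ⇒ W
L entries with 0 ≤ n ≤ 21: n = 0, 1, 8, 9, 16, 17; that makes 6.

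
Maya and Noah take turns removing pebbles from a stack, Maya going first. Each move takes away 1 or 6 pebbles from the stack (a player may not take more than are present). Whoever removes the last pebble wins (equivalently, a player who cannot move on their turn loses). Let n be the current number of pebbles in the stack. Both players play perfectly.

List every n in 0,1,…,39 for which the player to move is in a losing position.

Classify positions by backward induction: terminal positions (no move available) are L. From any other position, the mover wins iff some move reaches an L.
n=0: no move → L
n=1: can move to 0, which is L ⇒ W
n=2: the only move is to 1(W), a W ⇒ L
n=3: can move to 2, which is L ⇒ W
n=4: the only move is to 3(W), a W ⇒ L
n=5: can move to 4, which is L ⇒ W
n=6: can move to 0, which is L ⇒ W
n=7: moves to 6(W), 1(W); every one is W ⇒ L
n=8: can move to 7, which is L ⇒ W
n=9: moves to 8(W), 3(W); every one is W ⇒ L
n=10: can move to 9, which is L ⇒ W
n=11: moves to 10(W), 5(W); every one is W ⇒ L
n=12: can move to 11, which is L ⇒ W
n=13: can move to 7, which is L ⇒ W
n=14: moves to 13(W), 8(W); every one is W ⇒ L
n=15: can move to 14, which is L ⇒ W
n=16: moves to 15(W), 10(W); every one is W ⇒ L
n=17: can move to 16, which is L ⇒ W
n=18: moves to 17(W), 12(W); every one is W ⇒ L
n=19: can move to 18, which is L ⇒ W
n=20: can move to 14, which is L ⇒ W
n=21: moves to 20(W), 15(W); every one is W ⇒ L
n=22: can move to 21, which is L ⇒ W
n=23: moves to 22(W), 17(W); every one is W ⇒ L
n=24: can move to 23, which is L ⇒ W
n=25: moves to 24(W), 19(W); every one is W ⇒ L
n=26: can move to 25, which is L ⇒ W
n=27: can move to 21, which is L ⇒ W
n=28: moves to 27(W), 22(W); every one is W ⇒ L
n=29: can move to 28, which is L ⇒ W
n=30: moves to 29(W), 24(W); every one is W ⇒ L
n=31: can move to 30, which is L ⇒ W
n=32: moves to 31(W), 26(W); every one is W ⇒ L
n=33: can move to 32, which is L ⇒ W
n=34: can move to 28, which is L ⇒ W
n=35: moves to 34(W), 29(W); every one is W ⇒ L
n=36: can move to 35, which is L ⇒ W
n=37: moves to 36(W), 31(W); every one is W ⇒ L
n=38: can move to 37, which is L ⇒ W
n=39: moves to 38(W), 33(W); every one is W ⇒ L
The losing starting values of n are exactly the entries labelled L in this table (18 of them).

0, 2, 4, 7, 9, 11, 14, 16, 18, 21, 23, 25, 28, 30, 32, 35, 37, 39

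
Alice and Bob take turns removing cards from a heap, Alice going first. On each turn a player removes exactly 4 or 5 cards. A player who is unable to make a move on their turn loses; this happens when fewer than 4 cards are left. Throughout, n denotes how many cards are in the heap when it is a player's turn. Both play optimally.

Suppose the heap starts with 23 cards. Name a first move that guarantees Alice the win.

Positions with no move are L. A position that does have a move is losing for the player to move precisely when every available move leads to a winning position for the opponent. Fill in the labels:
n=0: no move → L
n=1: no move → L
n=2: no move → L
n=3: no move → L
n=4: →0(L), so W
n=5: →1(L), so W
n=6: →2(L), so W
n=7: →3(L), so W
n=8: →3(L), so W
n=9: →5(W), 4(W) — all W, so L
n=10: →6(W), 5(W) — all W, so L
n=11: →7(W), 6(W) — all W, so L
n=12: →8(W), 7(W) — all W, so L
n=13: →9(L), so W
n=14: →10(L), so W
n=15: →11(L), so W
n=16: →12(L), so W
n=17: →12(L), so W
n=18: →14(W), 13(W) — all W, so L
n=19: →15(W), 14(W) — all W, so L
n=20: →16(W), 15(W) — all W, so L
n=21: →17(W), 16(W) — all W, so L
n=22: →18(L), so W
n=23: →19(L), so W
From 23, the L positions reachable in one move are: 19, 18. Any move reaching one of these is winning.

Remove 4, leaving 19.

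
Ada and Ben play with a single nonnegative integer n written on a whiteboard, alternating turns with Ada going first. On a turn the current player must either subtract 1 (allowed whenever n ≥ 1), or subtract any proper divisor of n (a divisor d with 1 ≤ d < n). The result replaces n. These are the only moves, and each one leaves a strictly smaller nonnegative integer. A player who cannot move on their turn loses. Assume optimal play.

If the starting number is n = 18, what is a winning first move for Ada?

Build the W/L table. Terminal = L. A non-terminal position is W if it has a move to some L; otherwise it is L.
n=0: no move → L
n=1: reaches L-position 0 → W
n=2: only reaches 1(W), which is W → L
n=3: reaches L-position 2 → W
n=4: reaches L-position 2 → W
n=5: only reaches 4(W), which is W → L
n=6: reaches L-position 5 → W
n=7: only reaches 6(W), which is W → L
n=8: reaches L-position 7 → W
n=9: only reaches 6(W), 8(W), all W → L
n=10: reaches L-position 5 → W
n=11: only reaches 10(W), which is W → L
n=12: reaches L-position 9 → W
n=13: only reaches 12(W), which is W → L
n=14: reaches L-position 7 → W
n=15: only reaches 10(W), 12(W), 14(W), all W → L
n=16: reaches L-position 15 → W
n=17: only reaches 16(W), which is W → L
n=18: reaches L-position 9 → W
From 18, the L positions reachable in one move are: 9, 15, 17. Any move reaching one of these is winning.

Move to 9.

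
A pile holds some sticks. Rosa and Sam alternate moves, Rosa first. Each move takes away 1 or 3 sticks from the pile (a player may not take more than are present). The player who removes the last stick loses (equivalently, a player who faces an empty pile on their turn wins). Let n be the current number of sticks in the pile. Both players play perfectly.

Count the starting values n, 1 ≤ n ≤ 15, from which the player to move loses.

Compute win/loss labels from the base case upward. A position with no move is W. Any other position is W if it can reach an L in one move, else L.
n=0: no move; the opponent has just taken the last stick and therefore loses → W
n=1: the only move is to 0(W), a W ⇒ L
n=2: can move to 1, which is L ⇒ W
n=3: moves to 2(W), 0(W); every one is W ⇒ L
n=4: can move to 3, which is L ⇒ W
n=5: moves to 4(W), 2(W); every one is W ⇒ L
n=6: can move to 5, which is L ⇒ W
n=7: moves to 6(W), 4(W); every one is W ⇒ L
n=8: can move to 7, which is L ⇒ W
n=9: moves to 8(W), 6(W); every one is W ⇒ L
n=10: can move to 9, which is L ⇒ W
n=11: moves to 10(W), 8(W); every one is W ⇒ L
n=12: can move to 11, which is L ⇒ W
n=13: moves to 12(W), 10(W); every one is W ⇒ L
n=14: can move to 13, which is L ⇒ W
n=15: moves to 14(W), 12(W); every one is W ⇒ L
L entries with 1 ≤ n ≤ 15 (the range starts at n=1): n = 1, 3, 5, 7, 9, 11, 13, 15; that makes 8.

8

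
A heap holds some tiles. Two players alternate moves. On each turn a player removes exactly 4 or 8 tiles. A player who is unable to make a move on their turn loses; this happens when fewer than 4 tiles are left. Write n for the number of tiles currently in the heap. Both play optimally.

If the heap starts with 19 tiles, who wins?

Classify positions by backward induction: terminal positions (no move available) are L. From any other position, the mover wins iff some move reaches an L.
n=0: no move → L
n=1: no move → L
n=2: no move → L
n=3: no move → L
n=4: →0(L), so W
n=5: →1(L), so W
n=6: →2(L), so W
n=7: →3(L), so W
n=8: →0(L), so W
n=9: →1(L), so W
n=10: →2(L), so W
n=11: →3(L), so W
n=12: →8(W), 4(W) — all W, so L
n=13: →9(W), 5(W) — all W, so L
n=14: →10(W), 6(W) — all W, so L
n=15: →11(W), 7(W) — all W, so L
n=16: →12(L), so W
n=17: →13(L), so W
n=18: →14(L), so W
n=19: →15(L), so W
The starting position 19 is W: the player to move should remove 4, leaving 15, handing over an L position.

The first player wins.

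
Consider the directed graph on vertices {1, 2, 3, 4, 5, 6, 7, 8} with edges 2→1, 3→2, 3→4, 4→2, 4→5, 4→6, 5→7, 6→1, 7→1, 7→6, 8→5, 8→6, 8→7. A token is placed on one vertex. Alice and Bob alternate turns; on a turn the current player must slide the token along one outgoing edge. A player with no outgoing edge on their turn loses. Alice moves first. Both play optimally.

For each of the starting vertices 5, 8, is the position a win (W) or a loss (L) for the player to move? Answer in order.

Compute win/loss labels from the base case upward. A position with no move is L. Any other position is W if it can reach an L in one move, else L.
Every edge goes from a vertex to one that appears earlier in the order 1, 6, 2, 7, 5, 4, 8, 3, so processing vertices in that order labels each vertex after all of its successors.
1: no outgoing edge → L
6: reaches L-position 1 → W
2: reaches L-position 1 → W
7: reaches L-position 1 → W
5: only reaches 7(W), which is W → L
4: reaches L-position 5 → W
8: reaches L-position 5 → W
3: only reaches 4(W), 2(W), all W → L

5: L, 8: W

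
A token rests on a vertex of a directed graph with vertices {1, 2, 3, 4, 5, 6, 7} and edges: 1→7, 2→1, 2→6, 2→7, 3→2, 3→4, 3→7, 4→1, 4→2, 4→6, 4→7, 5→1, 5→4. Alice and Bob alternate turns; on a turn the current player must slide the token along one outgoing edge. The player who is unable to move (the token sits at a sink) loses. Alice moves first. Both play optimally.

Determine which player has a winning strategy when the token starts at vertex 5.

Bob wins.

Label each position W (a win for the player to move) or L (a loss). A position with no legal move is L; any other position is W exactly when some move reaches an L, and L when every move reaches a W.
Every edge goes from a vertex to one that appears earlier in the order 6, 7, 1, 2, 4, 5, 3, so processing vertices in that order labels each vertex after all of its successors.
6: no outgoing edge → L
7: no outgoing edge → L
1: →7(L), so W
2: →7(L), so W
4: →7(L), so W
5: →4(W), 1(W) — all W, so L
3: →7(L), so W
Every move from 5 reaches a W position, so the mover loses.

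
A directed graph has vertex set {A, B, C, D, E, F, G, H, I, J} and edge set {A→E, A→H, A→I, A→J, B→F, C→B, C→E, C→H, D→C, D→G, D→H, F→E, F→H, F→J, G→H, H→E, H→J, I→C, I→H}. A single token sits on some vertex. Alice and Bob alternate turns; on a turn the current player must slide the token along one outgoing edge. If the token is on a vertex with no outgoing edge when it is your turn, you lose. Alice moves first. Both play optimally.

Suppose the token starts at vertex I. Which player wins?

Bob wins.

Positions with no move are L. A position that does have a move is losing for the player to move precisely when every available move leads to a winning position for the opponent. Fill in the labels:
Every edge goes from a vertex to one that appears earlier in the order E, J, H, F, G, B, C, I, D, A, so processing vertices in that order labels each vertex after all of its successors.
E: no outgoing edge → L
J: no outgoing edge → L
H: can move to J, which is L ⇒ W
F: can move to J, which is L ⇒ W
G: the only move is to H(W), a W ⇒ L
B: the only move is to F(W), a W ⇒ L
C: can move to B, which is L ⇒ W
I: moves to C(W), H(W); every one is W ⇒ L
D: can move to G, which is L ⇒ W
A: can move to I, which is L ⇒ W
Every move from I reaches a W position, so the mover loses.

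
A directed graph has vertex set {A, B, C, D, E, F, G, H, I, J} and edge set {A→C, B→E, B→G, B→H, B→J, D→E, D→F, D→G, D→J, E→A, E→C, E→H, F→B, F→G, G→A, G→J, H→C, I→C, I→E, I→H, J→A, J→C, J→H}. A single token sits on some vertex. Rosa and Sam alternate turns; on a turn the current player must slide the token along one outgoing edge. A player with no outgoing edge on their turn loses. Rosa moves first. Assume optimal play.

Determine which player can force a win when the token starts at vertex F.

Build the W/L table. Terminal = L. A non-terminal position is W if it has a move to some L; otherwise it is L.
Every edge goes from a vertex to one that appears earlier in the order C, H, A, E, J, G, I, B, F, D, so processing vertices in that order labels each vertex after all of its successors.
C: no outgoing edge → L
H: →C(L), so W
A: →C(L), so W
E: →C(L), so W
J: →C(L), so W
G: →J(W), A(W) — all W, so L
I: →C(L), so W
B: →G(L), so W
F: →G(L), so W
D: →G(L), so W
The starting position F is W: Rosa should move to G, handing over an L position.

Rosa wins.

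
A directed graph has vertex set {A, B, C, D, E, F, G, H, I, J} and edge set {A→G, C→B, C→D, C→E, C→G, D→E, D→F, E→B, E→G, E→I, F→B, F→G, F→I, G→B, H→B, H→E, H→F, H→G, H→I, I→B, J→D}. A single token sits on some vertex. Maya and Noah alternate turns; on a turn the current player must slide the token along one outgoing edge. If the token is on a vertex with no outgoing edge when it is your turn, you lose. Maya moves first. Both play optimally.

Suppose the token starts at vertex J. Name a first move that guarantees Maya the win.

Move to D.

Work bottom-up. With no move the player to move loses. Otherwise the position is W if at least one move leads to an L position for the opponent, and L if every move leads to a W.
Every edge goes from a vertex to one that appears earlier in the order B, G, I, F, E, D, J, H, A, C, so processing vertices in that order labels each vertex after all of its successors.
B: no outgoing edge → L
G: →B(L), so W
I: →B(L), so W
F: →B(L), so W
E: →B(L), so W
D: →E(W), F(W) — all W, so L
J: →D(L), so W
H: →B(L), so W
A: →G(W) only, which is W, so L
C: →D(L), so W
From J, the L positions reachable in one move are: D.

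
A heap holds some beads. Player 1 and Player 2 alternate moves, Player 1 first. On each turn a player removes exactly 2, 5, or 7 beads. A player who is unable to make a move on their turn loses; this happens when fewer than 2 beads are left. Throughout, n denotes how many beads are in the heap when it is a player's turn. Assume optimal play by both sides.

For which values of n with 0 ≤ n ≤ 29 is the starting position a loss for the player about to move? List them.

0, 1, 4, 10, 13, 14, 22, 23, 26

Compute win/loss labels from the base case upward. A position with no move is L. Any other position is W if it can reach an L in one move, else L.
n=0: no move → L
n=1: no move → L
n=2: reaches L-position 0 → W
n=3: reaches L-position 1 → W
n=4: only reaches 2(W), which is W → L
n=5: reaches L-position 0 → W
n=6: reaches L-position 4 → W
n=7: reaches L-position 0 → W
n=8: reaches L-position 1 → W
n=9: reaches L-position 4 → W
n=10: only reaches 8(W), 5(W), 3(W), all W → L
n=11: reaches L-position 4 → W
n=12: reaches L-position 10 → W
n=13: only reaches 11(W), 8(W), 6(W), all W → L
n=14: only reaches 12(W), 9(W), 7(W), all W → L
n=15: reaches L-position 13 → W
n=16: reaches L-position 14 → W
n=17: reaches L-position 10 → W
n=18: reaches L-position 13 → W
n=19: reaches L-position 14 → W
n=20: reaches L-position 13 → W
n=21: reaches L-position 14 → W
n=22: only reaches 20(W), 17(W), 15(W), all W → L
n=23: only reaches 21(W), 18(W), 16(W), all W → L
n=24: reaches L-position 22 → W
n=25: reaches L-position 23 → W
n=26: only reaches 24(W), 21(W), 19(W), all W → L
n=27: reaches L-position 22 → W
n=28: reaches L-position 26 → W
n=29: reaches L-position 22 → W
Reading off the rows marked L gives the requested list; there are 9 such values of n.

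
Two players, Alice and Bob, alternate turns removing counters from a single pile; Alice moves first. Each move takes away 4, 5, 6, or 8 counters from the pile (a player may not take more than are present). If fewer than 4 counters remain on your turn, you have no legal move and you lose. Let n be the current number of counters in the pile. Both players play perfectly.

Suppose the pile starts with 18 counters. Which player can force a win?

Alice wins.

Work bottom-up. With no move the player to move loses. Otherwise the position is W if at least one move leads to an L position for the opponent, and L if every move leads to a W.
n=0: no move → L
n=1: no move → L
n=2: no move → L
n=3: no move → L
n=4: →0(L), so W
n=5: →1(L), so W
n=6: →2(L), so W
n=7: →3(L), so W
n=8: →3(L), so W
n=9: →3(L), so W
n=10: →2(L), so W
n=11: →3(L), so W
n=12: →8(W), 7(W), 6(W), 4(W) — all W, so L
n=13: →9(W), 8(W), 7(W), 5(W) — all W, so L
n=14: →10(W), 9(W), 8(W), 6(W) — all W, so L
n=15: →11(W), 10(W), 9(W), 7(W) — all W, so L
n=16: →12(L), so W
n=17: →13(L), so W
n=18: →14(L), so W
The starting position 18 is W: Alice should remove 4, leaving 14, handing over an L position.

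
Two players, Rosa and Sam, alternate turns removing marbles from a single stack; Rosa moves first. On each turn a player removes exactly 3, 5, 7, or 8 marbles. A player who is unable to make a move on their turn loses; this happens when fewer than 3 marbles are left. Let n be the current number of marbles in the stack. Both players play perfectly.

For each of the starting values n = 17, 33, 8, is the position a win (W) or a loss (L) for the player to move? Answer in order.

Classify positions by backward induction: terminal positions (no move available) are L. From any other position, the mover wins iff some move reaches an L.
n=0: no move → L
n=1: no move → L
n=2: no move → L
n=3: can move to 0, which is L ⇒ W
n=4: can move to 1, which is L ⇒ W
n=5: can move to 2, which is L ⇒ W
n=6: can move to 1, which is L ⇒ W
n=7: can move to 2, which is L ⇒ W
n=8: can move to 1, which is L ⇒ W
n=9: can move to 2, which is L ⇒ W
n=10: can move to 2, which is L ⇒ W
n=11: moves to 8(W), 6(W), 4(W), 3(W); every one is W ⇒ L
n=12: moves to 9(W), 7(W), 5(W), 4(W); every one is W ⇒ L
n=13: moves to 10(W), 8(W), 6(W), 5(W); every one is W ⇒ L
n=14: can move to 11, which is L ⇒ W
n=15: can move to 12, which is L ⇒ W
n=16: can move to 13, which is L ⇒ W
n=17: can move to 12, which is L ⇒ W
n=18: can move to 13, which is L ⇒ W
n=19: can move to 12, which is L ⇒ W
n=20: can move to 13, which is L ⇒ W
n=21: can move to 13, which is L ⇒ W
n=22: moves to 19(W), 17(W), 15(W), 14(W); every one is W ⇒ L
n=23: moves to 20(W), 18(W), 16(W), 15(W); every one is W ⇒ L
n=24: moves to 21(W), 19(W), 17(W), 16(W); every one is W ⇒ L
n=25: can move to 22, which is L ⇒ W
n=26: can move to 23, which is L ⇒ W
n=27: can move to 24, which is L ⇒ W
n=28: can move to 23, which is L ⇒ W
n=29: can move to 24, which is L ⇒ W
n=30: can move to 23, which is L ⇒ W
n=31: can move to 24, which is L ⇒ W
n=32: can move to 24, which is L ⇒ W
n=33: moves to 30(W), 28(W), 26(W), 25(W); every one is W ⇒ L

17: W, 33: L, 8: W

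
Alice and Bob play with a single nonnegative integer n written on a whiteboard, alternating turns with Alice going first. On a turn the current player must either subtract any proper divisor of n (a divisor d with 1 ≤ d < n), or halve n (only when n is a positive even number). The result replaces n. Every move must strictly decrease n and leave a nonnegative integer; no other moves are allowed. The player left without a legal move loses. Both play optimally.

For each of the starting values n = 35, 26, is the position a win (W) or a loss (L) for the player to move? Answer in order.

35: L, 26: W

Work bottom-up. With no move the player to move loses. Otherwise the position is W if at least one move leads to an L position for the opponent, and L if every move leads to a W.
n=0: no move → L
n=1: no move → L
n=2: can move to 1, which is L ⇒ W
n=3: the only move is to 2(W), a W ⇒ L
n=4: can move to 3, which is L ⇒ W
n=5: the only move is to 4(W), a W ⇒ L
n=6: can move to 3, which is L ⇒ W
n=7: the only move is to 6(W), a W ⇒ L
n=8: can move to 7, which is L ⇒ W
n=9: moves to 6(W), 8(W); every one is W ⇒ L
n=10: can move to 5, which is L ⇒ W
n=11: the only move is to 10(W), a W ⇒ L
n=12: can move to 9, which is L ⇒ W
n=13: the only move is to 12(W), a W ⇒ L
n=14: can move to 7, which is L ⇒ W
n=15: moves to 10(W), 12(W), 14(W); every one is W ⇒ L
n=16: can move to 15, which is L ⇒ W
n=17: the only move is to 16(W), a W ⇒ L
n=18: can move to 9, which is L ⇒ W
n=19: the only move is to 18(W), a W ⇒ L
n=20: can move to 15, which is L ⇒ W
n=21: moves to 14(W), 18(W), 20(W); every one is W ⇒ L
n=22: can move to 11, which is L ⇒ W
n=23: the only move is to 22(W), a W ⇒ L
n=24: can move to 21, which is L ⇒ W
n=25: moves to 20(W), 24(W); every one is W ⇒ L
n=26: can move to 13, which is L ⇒ W
n=27: moves to 18(W), 24(W), 26(W); every one is W ⇒ L
n=28: can move to 21, which is L ⇒ W
n=29: the only move is to 28(W), a W ⇒ L
n=30: can move to 15, which is L ⇒ W
n=31: the only move is to 30(W), a W ⇒ L
n=32: can move to 31, which is L ⇒ W
n=33: moves to 22(W), 30(W), 32(W); every one is W ⇒ L
n=34: can move to 17, which is L ⇒ W
n=35: moves to 28(W), 30(W), 34(W); every one is W ⇒ L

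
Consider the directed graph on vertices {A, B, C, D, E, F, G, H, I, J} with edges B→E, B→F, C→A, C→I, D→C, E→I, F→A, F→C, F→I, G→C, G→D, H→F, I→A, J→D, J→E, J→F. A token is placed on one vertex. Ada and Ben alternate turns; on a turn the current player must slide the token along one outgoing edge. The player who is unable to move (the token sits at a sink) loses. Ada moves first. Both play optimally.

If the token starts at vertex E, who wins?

Positions with no move are L. A position that does have a move is losing for the player to move precisely when every available move leads to a winning position for the opponent. Fill in the labels:
Every edge goes from a vertex to one that appears earlier in the order A, I, E, C, D, G, F, J, H, B, so processing vertices in that order labels each vertex after all of its successors.
A: no outgoing edge → L
I: reaches L-position A → W
E: only reaches I(W), which is W → L
C: reaches L-position A → W
D: only reaches C(W), which is W → L
G: reaches L-position D → W
F: reaches L-position A → W
J: reaches L-position D → W
H: only reaches F(W), which is W → L
B: reaches L-position E → W
Every move from E reaches a W position, so the mover loses.

Ben wins.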